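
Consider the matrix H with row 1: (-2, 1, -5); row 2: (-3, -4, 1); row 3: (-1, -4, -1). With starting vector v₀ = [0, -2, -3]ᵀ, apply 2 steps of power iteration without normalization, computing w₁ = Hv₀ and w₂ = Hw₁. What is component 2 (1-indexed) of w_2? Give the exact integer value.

w1 = Hv₀ = (13, 5, 11)
w2 = Hw1 = (-76, -48, -44)
The requested component of w2 is -48.

-48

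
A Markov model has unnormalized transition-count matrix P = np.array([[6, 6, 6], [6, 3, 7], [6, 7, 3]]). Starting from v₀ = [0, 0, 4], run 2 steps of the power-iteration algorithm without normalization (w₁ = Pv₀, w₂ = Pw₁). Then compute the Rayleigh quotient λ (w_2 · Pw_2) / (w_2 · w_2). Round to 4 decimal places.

λ ≈ 16.6079

w1 = Pv₀ = (6·0 + 6·0 + 6·4; 6·0 + 3·0 + 7·4; 6·0 + 7·0 + 3·4) = (24, 28, 12)
w2 = Pw1 = (6·24 + 6·28 + 6·12; 6·24 + 3·28 + 7·12; 6·24 + 7·28 + 3·12) = (384, 312, 376)
Pw2 = (6432, 5872, 5616)
w2·Pw2 = 384·6432 + 312·5872 + 376·5616 = 6413568; w2·w2 = 384·384 + 312·312 + 376·376 = 386176
λ ≈ 6413568/386176 = 16.6079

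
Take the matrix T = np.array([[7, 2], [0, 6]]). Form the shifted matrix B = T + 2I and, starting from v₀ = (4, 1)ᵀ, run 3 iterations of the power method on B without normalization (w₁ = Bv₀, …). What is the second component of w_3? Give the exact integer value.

512

B = T + 2I has rows (9, 2); (0, 8)
w1 = Bv₀ = (9·4 + 2·1; 0·4 + 8·1) = (38, 8)
w2 = Bw1 = (9·38 + 2·8; 0·38 + 8·8) = (358, 64)
w3 = Bw2 = (3350, 512)
Requested component of w3: 512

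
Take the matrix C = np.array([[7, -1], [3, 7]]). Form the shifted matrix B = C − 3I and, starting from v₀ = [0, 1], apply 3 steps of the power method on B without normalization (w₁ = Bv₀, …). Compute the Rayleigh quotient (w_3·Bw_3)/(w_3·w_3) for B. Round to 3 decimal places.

B = C − 3I has rows (4, -1); (3, 4)
w1 = Bv₀ = (-1, 4)
w2 = Bw1 = (-8, 13)
w3 = Bw2 = (-45, 28)
Bw3 = (-208, -23)
w3·Bw3 = 8716; w3·w3 = 2809; μ ≈ 8716/2809 = 3.103

μ ≈ 3.103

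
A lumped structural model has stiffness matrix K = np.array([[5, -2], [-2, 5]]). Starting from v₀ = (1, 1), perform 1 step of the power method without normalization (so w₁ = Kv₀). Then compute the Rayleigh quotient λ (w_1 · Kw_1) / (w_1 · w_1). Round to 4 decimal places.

w1 = Kv₀ = (5·1 + (-2)·1; (-2)·1 + 5·1) = (3, 3)
Kw1 = (9, 9)
w1·Kw1 = 3·9 + 3·9 = 54; w1·w1 = 3·3 + 3·3 = 18
λ ≈ 54/18 = 3.0000

3.0000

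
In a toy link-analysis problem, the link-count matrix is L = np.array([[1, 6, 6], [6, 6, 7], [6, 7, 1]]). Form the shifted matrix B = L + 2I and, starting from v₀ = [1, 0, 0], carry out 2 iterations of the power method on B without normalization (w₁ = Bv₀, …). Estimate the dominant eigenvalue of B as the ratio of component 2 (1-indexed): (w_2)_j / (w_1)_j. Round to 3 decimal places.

μ ≈ 18.000

B = L + 2I has rows (3, 6, 6); (6, 8, 7); (6, 7, 3)
w1 = Bv₀ = (3, 6, 6)
w2 = Bw1 = (81, 108, 78)
Ratio: 108/6 = 18.000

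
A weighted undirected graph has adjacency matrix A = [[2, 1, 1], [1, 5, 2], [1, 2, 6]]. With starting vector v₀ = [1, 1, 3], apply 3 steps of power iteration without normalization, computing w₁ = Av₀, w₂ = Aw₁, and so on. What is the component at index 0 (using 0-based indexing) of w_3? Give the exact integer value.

354

w1 = Av₀ = (2·1 + 1·1 + 1·3; 1·1 + 5·1 + 2·3; 1·1 + 2·1 + 6·3) = (6, 12, 21)
w2 = Aw1 = (2·6 + 1·12 + 1·21; 1·6 + 5·12 + 2·21; 1·6 + 2·12 + 6·21) = (45, 108, 156)
w3 = Aw2 = (354, 897, 1197)
The requested component of w3 is 354.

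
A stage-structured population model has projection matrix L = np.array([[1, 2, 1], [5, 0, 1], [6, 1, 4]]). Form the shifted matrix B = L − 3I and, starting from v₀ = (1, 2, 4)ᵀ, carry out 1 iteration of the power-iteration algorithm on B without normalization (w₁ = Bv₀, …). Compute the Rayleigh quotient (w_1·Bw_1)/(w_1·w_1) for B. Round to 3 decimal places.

μ ≈ 3.952

B = L − 3I has rows (-2, 2, 1); (5, -3, 1); (6, 1, 1)
w1 = Bv₀ = ((-2)·1 + 2·2 + 1·4; 5·1 + (-3)·2 + 1·4; 6·1 + 1·2 + 1·4) = (6, 3, 12)
Bw1 = (6, 33, 51)
w1·Bw1 = 747; w1·w1 = 189; μ ≈ 747/189 = 3.952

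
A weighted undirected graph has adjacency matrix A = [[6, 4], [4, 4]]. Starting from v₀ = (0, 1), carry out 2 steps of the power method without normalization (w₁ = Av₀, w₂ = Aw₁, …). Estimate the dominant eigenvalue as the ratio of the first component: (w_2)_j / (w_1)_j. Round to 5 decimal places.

w1 = Av₀ = (6·0 + 4·1; 4·0 + 4·1) = (4, 4)
w2 = Aw1 = (6·4 + 4·4; 4·4 + 4·4) = (40, 32)
Ratio at component: 40 / 4 = 10.00000

10.00000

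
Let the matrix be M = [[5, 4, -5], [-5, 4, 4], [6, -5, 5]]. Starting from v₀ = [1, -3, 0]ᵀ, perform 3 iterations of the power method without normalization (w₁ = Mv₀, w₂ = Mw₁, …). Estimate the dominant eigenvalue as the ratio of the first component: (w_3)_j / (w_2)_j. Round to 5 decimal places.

w1 = Mv₀ = (-7, -17, 21)
w2 = Mw1 = (-208, 51, 148)
w3 = Mw2 = (-1576, 1836, -763)
Ratio at component: -1576 / -208 = 7.57692

7.57692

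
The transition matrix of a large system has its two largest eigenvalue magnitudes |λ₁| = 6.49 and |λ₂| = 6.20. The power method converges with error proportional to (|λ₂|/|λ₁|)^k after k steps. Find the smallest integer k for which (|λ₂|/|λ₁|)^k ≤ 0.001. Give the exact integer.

152

|λ₂/λ₁| = 6.20/6.49 = 0.95532
Need k ≥ ln(0.001) / ln(0.95532) = -6.9078 / -0.0457 ≈ 151.111
Smallest integer k satisfying the bound: 152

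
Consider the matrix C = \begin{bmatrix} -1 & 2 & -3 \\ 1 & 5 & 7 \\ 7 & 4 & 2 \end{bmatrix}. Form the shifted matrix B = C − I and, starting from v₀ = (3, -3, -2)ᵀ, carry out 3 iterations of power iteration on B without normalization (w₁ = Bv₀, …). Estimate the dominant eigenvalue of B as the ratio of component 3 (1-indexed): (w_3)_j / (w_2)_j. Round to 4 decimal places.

B = C − I has rows (-2, 2, -3); (1, 4, 7); (7, 4, 1)
w1 = Bv₀ = ((-2)·3 + 2·(-3) + (-3)·(-2); 1·3 + 4·(-3) + 7·(-2); 7·3 + 4·(-3) + 1·(-2)) = (-6, -23, 7)
w2 = Bw1 = ((-2)·(-6) + 2·(-23) + (-3)·7; 1·(-6) + 4·(-23) + 7·7; 7·(-6) + 4·(-23) + 1·7) = (-55, -49, -127)
w3 = Bw2 = (393, -1140, -708)
Ratio: -708/-127 = 5.5748

μ ≈ 5.5748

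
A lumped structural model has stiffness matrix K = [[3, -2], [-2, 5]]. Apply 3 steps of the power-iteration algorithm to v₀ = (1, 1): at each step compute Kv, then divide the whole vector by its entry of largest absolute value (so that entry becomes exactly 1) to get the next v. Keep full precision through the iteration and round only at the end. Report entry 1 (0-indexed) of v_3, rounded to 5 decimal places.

Kv0 = (1.000000, 3.000000); divide by 3.000000 → v1 = (0.333333, 1.000000)
Kv1 = (-1.000000, 4.333333); divide by 4.333333 → v2 = (-0.230769, 1.000000)
Kv2 = (-2.692308, 5.461538); divide by 5.461538 → v3 = (-0.492958, 1.000000)
Requested entry of v3: 71/71 = 1.00000

1.00000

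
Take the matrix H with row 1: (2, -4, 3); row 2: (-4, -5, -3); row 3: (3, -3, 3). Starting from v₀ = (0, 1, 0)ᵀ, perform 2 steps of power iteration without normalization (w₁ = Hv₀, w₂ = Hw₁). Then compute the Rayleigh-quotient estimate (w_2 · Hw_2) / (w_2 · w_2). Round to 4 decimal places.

-4.6688

w1 = Hv₀ = (2·0 + (-4)·1 + 3·0; (-4)·0 + (-5)·1 + (-3)·0; 3·0 + (-3)·1 + 3·0) = (-4, -5, -3)
w2 = Hw1 = (2·(-4) + (-4)·(-5) + 3·(-3); (-4)·(-4) + (-5)·(-5) + (-3)·(-3); 3·(-4) + (-3)·(-5) + 3·(-3)) = (3, 50, -6)
Hw2 = (-212, -244, -159)
w2·Hw2 = 3·(-212) + 50·(-244) + (-6)·(-159) = -11882; w2·w2 = 3·3 + 50·50 + (-6)·(-6) = 2545
λ ≈ -11882/2545 = -4.6688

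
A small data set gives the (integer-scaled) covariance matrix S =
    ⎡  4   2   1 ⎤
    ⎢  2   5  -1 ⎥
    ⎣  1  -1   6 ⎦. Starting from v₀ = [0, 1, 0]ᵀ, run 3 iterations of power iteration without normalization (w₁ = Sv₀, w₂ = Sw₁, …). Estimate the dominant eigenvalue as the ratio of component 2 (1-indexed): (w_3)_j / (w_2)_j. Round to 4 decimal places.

w1 = Sv₀ = (2, 5, -1)
w2 = Sw1 = (17, 30, -9)
w3 = Sw2 = (119, 193, -67)
Ratio at component: 193 / 30 = 6.4333

6.4333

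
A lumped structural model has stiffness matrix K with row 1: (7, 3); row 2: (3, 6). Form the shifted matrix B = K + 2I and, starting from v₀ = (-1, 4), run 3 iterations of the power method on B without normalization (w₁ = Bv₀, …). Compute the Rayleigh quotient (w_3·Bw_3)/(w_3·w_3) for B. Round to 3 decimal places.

μ ≈ 11.273

B = K + 2I has rows (9, 3); (3, 8)
w1 = Bv₀ = (9·(-1) + 3·4; 3·(-1) + 8·4) = (3, 29)
w2 = Bw1 = (9·3 + 3·29; 3·3 + 8·29) = (114, 241)
w3 = Bw2 = (1749, 2270)
Bw3 = (22551, 23407)
w3·Bw3 = 92575589; w3·w3 = 8211901; μ ≈ 92575589/8211901 = 11.273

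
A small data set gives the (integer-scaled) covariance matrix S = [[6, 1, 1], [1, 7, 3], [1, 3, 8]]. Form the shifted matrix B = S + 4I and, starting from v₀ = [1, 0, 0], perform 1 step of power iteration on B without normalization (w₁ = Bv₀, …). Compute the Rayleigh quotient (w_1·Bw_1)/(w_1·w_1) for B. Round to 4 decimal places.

μ ≈ 10.4804

B = S + 4I has rows (10, 1, 1); (1, 11, 3); (1, 3, 12)
w1 = Bv₀ = (10, 1, 1)
Bw1 = (102, 24, 25)
w1·Bw1 = 1069; w1·w1 = 102; μ ≈ 1069/102 = 10.4804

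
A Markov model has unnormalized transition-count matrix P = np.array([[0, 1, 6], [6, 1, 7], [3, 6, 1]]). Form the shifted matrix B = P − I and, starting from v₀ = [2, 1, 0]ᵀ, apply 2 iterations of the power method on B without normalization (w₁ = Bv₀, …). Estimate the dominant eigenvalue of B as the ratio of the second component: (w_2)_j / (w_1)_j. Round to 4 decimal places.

6.5000

B = P − I has rows (-1, 1, 6); (6, 0, 7); (3, 6, 0)
w1 = Bv₀ = ((-1)·2 + 1·1 + 6·0; 6·2 + 0·1 + 7·0; 3·2 + 6·1 + 0·0) = (-1, 12, 12)
w2 = Bw1 = ((-1)·(-1) + 1·12 + 6·12; 6·(-1) + 0·12 + 7·12; 3·(-1) + 6·12 + 0·12) = (85, 78, 69)
Ratio: 78/12 = 6.5000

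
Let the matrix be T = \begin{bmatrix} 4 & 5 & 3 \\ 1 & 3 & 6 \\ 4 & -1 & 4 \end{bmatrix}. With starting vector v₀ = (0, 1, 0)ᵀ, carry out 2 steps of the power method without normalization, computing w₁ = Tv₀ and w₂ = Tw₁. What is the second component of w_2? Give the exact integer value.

w1 = Tv₀ = (4·0 + 5·1 + 3·0; 1·0 + 3·1 + 6·0; 4·0 + (-1)·1 + 4·0) = (5, 3, -1)
w2 = Tw1 = (4·5 + 5·3 + 3·(-1); 1·5 + 3·3 + 6·(-1); 4·5 + (-1)·3 + 4·(-1)) = (32, 8, 13)
The requested component of w2 is 8.

8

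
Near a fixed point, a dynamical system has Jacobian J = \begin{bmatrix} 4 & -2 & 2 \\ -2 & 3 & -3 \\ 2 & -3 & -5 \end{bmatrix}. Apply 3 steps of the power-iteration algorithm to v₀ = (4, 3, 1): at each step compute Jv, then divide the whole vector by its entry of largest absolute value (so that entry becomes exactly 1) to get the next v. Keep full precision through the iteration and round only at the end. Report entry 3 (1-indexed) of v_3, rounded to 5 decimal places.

-0.60526

Jv0 = (12.000000, -2.000000, -6.000000); divide by 12.000000 → v1 = (1.000000, -0.166667, -0.500000)
Jv1 = (3.333333, -1.000000, 5.000000); divide by 5.000000 → v2 = (0.666667, -0.200000, 1.000000)
Jv2 = (5.066667, -4.933333, -3.066667); divide by 5.066667 → v3 = (1.000000, -0.973684, -0.605263)
Requested entry of v3: -184/304 = -0.60526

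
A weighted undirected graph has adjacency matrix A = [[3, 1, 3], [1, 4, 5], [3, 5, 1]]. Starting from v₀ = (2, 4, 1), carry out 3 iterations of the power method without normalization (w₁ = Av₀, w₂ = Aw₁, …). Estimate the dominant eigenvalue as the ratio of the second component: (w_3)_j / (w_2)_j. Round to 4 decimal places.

8.3667

w1 = Av₀ = (3·2 + 1·4 + 3·1; 1·2 + 4·4 + 5·1; 3·2 + 5·4 + 1·1) = (13, 23, 27)
w2 = Aw1 = (3·13 + 1·23 + 3·27; 1·13 + 4·23 + 5·27; 3·13 + 5·23 + 1·27) = (143, 240, 181)
w3 = Aw2 = (1212, 2008, 1810)
Ratio at component: 2008 / 240 = 8.3667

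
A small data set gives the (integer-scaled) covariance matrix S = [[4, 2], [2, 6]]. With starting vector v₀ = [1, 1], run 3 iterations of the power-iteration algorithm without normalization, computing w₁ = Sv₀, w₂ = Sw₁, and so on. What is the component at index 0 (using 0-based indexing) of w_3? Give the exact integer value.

280

w1 = Sv₀ = (4·1 + 2·1; 2·1 + 6·1) = (6, 8)
w2 = Sw1 = (4·6 + 2·8; 2·6 + 6·8) = (40, 60)
w3 = Sw2 = (280, 440)
The requested component of w3 is 280.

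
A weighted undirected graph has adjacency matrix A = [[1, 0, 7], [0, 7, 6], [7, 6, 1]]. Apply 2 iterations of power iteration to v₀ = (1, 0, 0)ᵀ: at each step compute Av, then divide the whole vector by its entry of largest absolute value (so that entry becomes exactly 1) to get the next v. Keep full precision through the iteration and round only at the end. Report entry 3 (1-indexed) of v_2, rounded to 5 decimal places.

0.28000

Av0 = (1.000000, 0.000000, 7.000000); divide by 7.000000 → v1 = (0.142857, 0.000000, 1.000000)
Av1 = (7.142857, 6.000000, 2.000000); divide by 7.142857 → v2 = (1.000000, 0.840000, 0.280000)
Requested entry of v2: 14/50 = 0.28000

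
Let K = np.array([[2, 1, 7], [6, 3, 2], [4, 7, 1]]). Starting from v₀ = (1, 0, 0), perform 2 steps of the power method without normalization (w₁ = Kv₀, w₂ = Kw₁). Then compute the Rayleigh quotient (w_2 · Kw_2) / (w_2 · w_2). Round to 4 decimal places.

λ ≈ 10.5589

w1 = Kv₀ = (2, 6, 4)
w2 = Kw1 = (38, 38, 54)
Kw2 = (492, 450, 472)
w2·Kw2 = 38·492 + 38·450 + 54·472 = 61284; w2·w2 = 38·38 + 38·38 + 54·54 = 5804
λ ≈ 61284/5804 = 10.5589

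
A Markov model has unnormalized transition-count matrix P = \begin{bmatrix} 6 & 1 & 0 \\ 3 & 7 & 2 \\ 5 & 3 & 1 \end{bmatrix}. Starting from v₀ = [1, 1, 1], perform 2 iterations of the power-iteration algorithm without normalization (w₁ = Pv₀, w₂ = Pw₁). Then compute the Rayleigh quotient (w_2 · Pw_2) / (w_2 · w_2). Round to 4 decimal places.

λ ≈ 9.2930

w1 = Pv₀ = (7, 12, 9)
w2 = Pw1 = (54, 123, 80)
Pw2 = (447, 1183, 719)
w2·Pw2 = 54·447 + 123·1183 + 80·719 = 227167; w2·w2 = 54·54 + 123·123 + 80·80 = 24445
λ ≈ 227167/24445 = 9.2930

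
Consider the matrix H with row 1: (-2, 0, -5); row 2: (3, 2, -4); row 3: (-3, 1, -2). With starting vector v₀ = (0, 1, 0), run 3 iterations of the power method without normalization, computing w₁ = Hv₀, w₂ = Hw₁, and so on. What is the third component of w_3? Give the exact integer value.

15

w1 = Hv₀ = (0, 2, 1)
w2 = Hw1 = (-5, 0, 0)
w3 = Hw2 = (10, -15, 15)
The requested component of w3 is 15.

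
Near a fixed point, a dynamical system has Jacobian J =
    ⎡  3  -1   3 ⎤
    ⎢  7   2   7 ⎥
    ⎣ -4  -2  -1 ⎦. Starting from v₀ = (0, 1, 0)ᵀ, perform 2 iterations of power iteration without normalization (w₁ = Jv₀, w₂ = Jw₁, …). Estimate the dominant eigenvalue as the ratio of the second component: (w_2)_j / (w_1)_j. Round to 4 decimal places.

-8.5000

w1 = Jv₀ = (3·0 + (-1)·1 + 3·0; 7·0 + 2·1 + 7·0; (-4)·0 + (-2)·1 + (-1)·0) = (-1, 2, -2)
w2 = Jw1 = (3·(-1) + (-1)·2 + 3·(-2); 7·(-1) + 2·2 + 7·(-2); (-4)·(-1) + (-2)·2 + (-1)·(-2)) = (-11, -17, 2)
Ratio at component: -17 / 2 = -8.5000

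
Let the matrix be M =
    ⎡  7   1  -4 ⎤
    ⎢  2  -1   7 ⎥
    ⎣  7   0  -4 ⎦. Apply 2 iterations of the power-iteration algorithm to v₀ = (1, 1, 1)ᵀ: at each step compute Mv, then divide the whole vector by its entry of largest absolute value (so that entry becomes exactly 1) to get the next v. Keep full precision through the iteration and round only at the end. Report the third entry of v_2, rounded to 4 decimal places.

Mv0 = (4.00000, 8.00000, 3.00000); divide by 8.00000 → v1 = (0.50000, 1.00000, 0.37500)
Mv1 = (3.00000, 2.62500, 2.00000); divide by 3.00000 → v2 = (1.00000, 0.87500, 0.66667)
Requested entry of v2: 16/24 = 0.6667

0.6667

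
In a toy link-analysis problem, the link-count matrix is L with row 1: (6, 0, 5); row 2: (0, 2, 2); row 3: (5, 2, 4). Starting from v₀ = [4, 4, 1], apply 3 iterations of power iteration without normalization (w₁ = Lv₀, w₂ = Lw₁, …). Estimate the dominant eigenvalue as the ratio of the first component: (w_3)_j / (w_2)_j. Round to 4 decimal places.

λ ≈ 10.3862

w1 = Lv₀ = (29, 10, 32)
w2 = Lw1 = (334, 84, 293)
w3 = Lw2 = (3469, 754, 3010)
Ratio at component: 3469 / 334 = 10.3862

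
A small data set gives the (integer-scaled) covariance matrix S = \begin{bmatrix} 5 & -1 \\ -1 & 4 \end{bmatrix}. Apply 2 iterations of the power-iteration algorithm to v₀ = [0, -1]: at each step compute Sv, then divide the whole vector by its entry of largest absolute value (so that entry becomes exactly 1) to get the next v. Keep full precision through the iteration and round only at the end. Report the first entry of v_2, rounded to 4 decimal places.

Sv0 = (1.00000, -4.00000); divide by -4.00000 → v1 = (-0.25000, 1.00000)
Sv1 = (-2.25000, 4.25000); divide by 4.25000 → v2 = (-0.52941, 1.00000)
Requested entry of v2: 9/-17 = -0.5294

-0.5294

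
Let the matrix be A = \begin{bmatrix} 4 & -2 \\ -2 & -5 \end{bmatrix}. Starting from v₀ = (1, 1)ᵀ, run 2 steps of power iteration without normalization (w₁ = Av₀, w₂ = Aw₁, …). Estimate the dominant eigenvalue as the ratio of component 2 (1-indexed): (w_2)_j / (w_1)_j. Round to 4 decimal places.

λ ≈ -4.4286

w1 = Av₀ = (2, -7)
w2 = Aw1 = (22, 31)
Ratio at component: 31 / -7 = -4.4286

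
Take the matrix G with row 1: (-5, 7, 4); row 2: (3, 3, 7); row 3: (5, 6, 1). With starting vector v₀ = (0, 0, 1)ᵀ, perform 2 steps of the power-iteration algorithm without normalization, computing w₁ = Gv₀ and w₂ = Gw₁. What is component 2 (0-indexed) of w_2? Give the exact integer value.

63

w1 = Gv₀ = (4, 7, 1)
w2 = Gw1 = (33, 40, 63)
The requested component of w2 is 63.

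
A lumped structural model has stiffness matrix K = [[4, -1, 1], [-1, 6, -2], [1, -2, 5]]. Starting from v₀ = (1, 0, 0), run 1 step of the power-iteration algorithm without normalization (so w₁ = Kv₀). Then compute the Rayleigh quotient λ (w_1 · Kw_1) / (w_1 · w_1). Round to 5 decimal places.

5.27778

w1 = Kv₀ = (4·1 + (-1)·0 + 1·0; (-1)·1 + 6·0 + (-2)·0; 1·1 + (-2)·0 + 5·0) = (4, -1, 1)
Kw1 = (18, -12, 11)
w1·Kw1 = 4·18 + (-1)·(-12) + 1·11 = 95; w1·w1 = 4·4 + (-1)·(-1) + 1·1 = 18
λ ≈ 95/18 = 5.27778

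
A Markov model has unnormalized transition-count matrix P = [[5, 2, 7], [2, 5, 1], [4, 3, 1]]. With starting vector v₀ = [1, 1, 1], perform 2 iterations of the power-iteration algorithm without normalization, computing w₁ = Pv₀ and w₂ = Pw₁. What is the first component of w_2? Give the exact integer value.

142

w1 = Pv₀ = (5·1 + 2·1 + 7·1; 2·1 + 5·1 + 1·1; 4·1 + 3·1 + 1·1) = (14, 8, 8)
w2 = Pw1 = (5·14 + 2·8 + 7·8; 2·14 + 5·8 + 1·8; 4·14 + 3·8 + 1·8) = (142, 76, 88)
The requested component of w2 is 142.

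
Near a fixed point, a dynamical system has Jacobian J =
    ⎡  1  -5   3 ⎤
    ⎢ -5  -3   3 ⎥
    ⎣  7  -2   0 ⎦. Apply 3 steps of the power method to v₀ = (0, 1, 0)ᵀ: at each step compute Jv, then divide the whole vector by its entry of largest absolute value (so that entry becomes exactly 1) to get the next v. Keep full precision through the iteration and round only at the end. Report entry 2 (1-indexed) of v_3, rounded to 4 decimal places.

0.8565

Jv0 = (-5.00000, -3.00000, -2.00000); divide by -5.00000 → v1 = (1.00000, 0.60000, 0.40000)
Jv1 = (-0.80000, -5.60000, 5.80000); divide by 5.80000 → v2 = (-0.13793, -0.96552, 1.00000)
Jv2 = (7.68966, 6.58621, 0.96552); divide by 7.68966 → v3 = (1.00000, 0.85650, 0.12556)
Requested entry of v3: -191/-223 = 0.8565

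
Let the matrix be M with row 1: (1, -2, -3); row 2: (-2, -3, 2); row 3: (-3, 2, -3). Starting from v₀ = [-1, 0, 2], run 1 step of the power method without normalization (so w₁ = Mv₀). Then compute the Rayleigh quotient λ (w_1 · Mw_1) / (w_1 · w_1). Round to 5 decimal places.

w1 = Mv₀ = (-7, 6, -3)
Mw1 = (-10, -10, 42)
w1·Mw1 = (-7)·(-10) + 6·(-10) + (-3)·42 = -116; w1·w1 = (-7)·(-7) + 6·6 + (-3)·(-3) = 94
λ ≈ -116/94 = -1.23404

-1.23404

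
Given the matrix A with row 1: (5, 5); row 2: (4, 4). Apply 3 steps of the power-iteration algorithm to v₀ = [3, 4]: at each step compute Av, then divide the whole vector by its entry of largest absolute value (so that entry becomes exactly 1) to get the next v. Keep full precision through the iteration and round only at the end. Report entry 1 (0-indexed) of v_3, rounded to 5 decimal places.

0.80000

Av0 = (35.000000, 28.000000); divide by 35.000000 → v1 = (1.000000, 0.800000)
Av1 = (9.000000, 7.200000); divide by 9.000000 → v2 = (1.000000, 0.800000)
Av2 = (9.000000, 7.200000); divide by 9.000000 → v3 = (1.000000, 0.800000)
Requested entry of v3: 2268/2835 = 0.80000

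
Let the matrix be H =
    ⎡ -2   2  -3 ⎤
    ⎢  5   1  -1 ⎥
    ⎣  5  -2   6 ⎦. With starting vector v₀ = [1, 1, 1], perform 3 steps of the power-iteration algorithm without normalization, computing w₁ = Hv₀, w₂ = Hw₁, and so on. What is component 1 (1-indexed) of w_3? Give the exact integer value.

-103

w1 = Hv₀ = (-3, 5, 9)
w2 = Hw1 = (-11, -19, 29)
w3 = Hw2 = (-103, -103, 157)
The requested component of w3 is -103.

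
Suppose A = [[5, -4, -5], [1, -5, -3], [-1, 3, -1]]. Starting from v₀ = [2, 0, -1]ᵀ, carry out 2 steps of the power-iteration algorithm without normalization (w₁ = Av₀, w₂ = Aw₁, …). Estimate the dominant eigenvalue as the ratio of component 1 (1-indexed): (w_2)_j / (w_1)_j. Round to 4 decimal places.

w1 = Av₀ = (15, 5, -1)
w2 = Aw1 = (60, -7, 1)
Ratio at component: 60 / 15 = 4.0000

4.0000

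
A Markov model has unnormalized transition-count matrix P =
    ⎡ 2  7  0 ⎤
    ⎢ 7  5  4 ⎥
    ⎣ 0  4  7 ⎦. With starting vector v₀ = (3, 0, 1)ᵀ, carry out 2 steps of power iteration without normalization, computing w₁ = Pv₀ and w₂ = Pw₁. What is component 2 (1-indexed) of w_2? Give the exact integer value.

w1 = Pv₀ = (2·3 + 7·0 + 0·1; 7·3 + 5·0 + 4·1; 0·3 + 4·0 + 7·1) = (6, 25, 7)
w2 = Pw1 = (2·6 + 7·25 + 0·7; 7·6 + 5·25 + 4·7; 0·6 + 4·25 + 7·7) = (187, 195, 149)
The requested component of w2 is 195.

195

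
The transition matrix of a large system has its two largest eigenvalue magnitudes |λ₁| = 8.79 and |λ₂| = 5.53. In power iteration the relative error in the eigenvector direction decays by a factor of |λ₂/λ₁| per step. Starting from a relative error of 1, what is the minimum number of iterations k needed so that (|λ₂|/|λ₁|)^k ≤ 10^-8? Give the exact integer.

40

|λ₂/λ₁| = 5.53/8.79 = 0.62912
Need k ≥ ln(10^-8) / ln(0.62912) = -18.4207 / -0.4634 ≈ 39.749
Smallest integer k satisfying the bound: 40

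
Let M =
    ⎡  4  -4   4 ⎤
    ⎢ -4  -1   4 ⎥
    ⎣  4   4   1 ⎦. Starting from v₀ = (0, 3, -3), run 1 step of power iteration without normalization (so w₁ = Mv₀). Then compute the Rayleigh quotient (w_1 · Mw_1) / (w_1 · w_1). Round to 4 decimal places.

w1 = Mv₀ = (-24, -15, 9)
Mw1 = (0, 147, -147)
w1·Mw1 = (-24)·0 + (-15)·147 + 9·(-147) = -3528; w1·w1 = (-24)·(-24) + (-15)·(-15) + 9·9 = 882
λ ≈ -3528/882 = -4.0000

λ ≈ -4.0000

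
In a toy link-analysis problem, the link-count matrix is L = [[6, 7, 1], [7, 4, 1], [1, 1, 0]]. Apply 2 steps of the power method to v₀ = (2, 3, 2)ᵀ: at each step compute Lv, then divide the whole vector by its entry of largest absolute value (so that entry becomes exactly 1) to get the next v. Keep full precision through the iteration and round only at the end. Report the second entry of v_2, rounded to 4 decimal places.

Lv0 = (35.00000, 28.00000, 5.00000); divide by 35.00000 → v1 = (1.00000, 0.80000, 0.14286)
Lv1 = (11.74286, 10.34286, 1.80000); divide by 11.74286 → v2 = (1.00000, 0.88078, 0.15328)
Requested entry of v2: 362/411 = 0.8808

0.8808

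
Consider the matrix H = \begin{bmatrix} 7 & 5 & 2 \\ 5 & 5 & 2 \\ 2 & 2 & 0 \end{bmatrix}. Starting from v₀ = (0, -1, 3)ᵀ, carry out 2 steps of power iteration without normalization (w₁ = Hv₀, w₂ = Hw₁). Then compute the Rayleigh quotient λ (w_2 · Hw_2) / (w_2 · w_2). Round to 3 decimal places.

w1 = Hv₀ = (1, 1, -2)
w2 = Hw1 = (8, 6, 4)
Hw2 = (94, 78, 28)
w2·Hw2 = 8·94 + 6·78 + 4·28 = 1332; w2·w2 = 8·8 + 6·6 + 4·4 = 116
λ ≈ 1332/116 = 11.483

λ ≈ 11.483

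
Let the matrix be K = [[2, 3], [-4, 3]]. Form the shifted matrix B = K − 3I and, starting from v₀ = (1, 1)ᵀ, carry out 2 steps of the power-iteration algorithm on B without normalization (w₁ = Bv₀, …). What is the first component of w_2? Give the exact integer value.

B = K − 3I has rows (-1, 3); (-4, 0)
w1 = Bv₀ = ((-1)·1 + 3·1; (-4)·1 + 0·1) = (2, -4)
w2 = Bw1 = ((-1)·2 + 3·(-4); (-4)·2 + 0·(-4)) = (-14, -8)
Requested component of w2: -14

-14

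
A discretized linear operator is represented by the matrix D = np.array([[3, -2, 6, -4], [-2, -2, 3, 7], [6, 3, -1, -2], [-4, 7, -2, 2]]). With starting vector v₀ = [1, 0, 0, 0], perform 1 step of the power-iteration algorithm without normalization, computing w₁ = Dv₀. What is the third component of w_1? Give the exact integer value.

6

w1 = Dv₀ = (3·1 + (-2)·0 + 6·0 + (-4)·0; (-2)·1 + (-2)·0 + 3·0 + 7·0; 6·1 + 3·0 + (-1)·0 + (-2)·0; (-4)·1 + 7·0 + (-2)·0 + 2·0) = (3, -2, 6, -4)
The requested component of w1 is 6.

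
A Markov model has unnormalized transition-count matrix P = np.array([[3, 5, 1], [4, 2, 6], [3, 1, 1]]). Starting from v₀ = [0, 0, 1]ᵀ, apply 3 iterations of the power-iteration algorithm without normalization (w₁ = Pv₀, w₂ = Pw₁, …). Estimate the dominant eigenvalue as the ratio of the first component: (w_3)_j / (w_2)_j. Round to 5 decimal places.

w1 = Pv₀ = (3·0 + 5·0 + 1·1; 4·0 + 2·0 + 6·1; 3·0 + 1·0 + 1·1) = (1, 6, 1)
w2 = Pw1 = (3·1 + 5·6 + 1·1; 4·1 + 2·6 + 6·1; 3·1 + 1·6 + 1·1) = (34, 22, 10)
w3 = Pw2 = (222, 240, 134)
Ratio at component: 222 / 34 = 6.52941

6.52941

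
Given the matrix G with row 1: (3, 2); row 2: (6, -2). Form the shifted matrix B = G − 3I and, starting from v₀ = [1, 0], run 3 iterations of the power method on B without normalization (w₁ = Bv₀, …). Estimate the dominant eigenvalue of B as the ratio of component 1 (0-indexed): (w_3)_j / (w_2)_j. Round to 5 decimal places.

B = G − 3I has rows (0, 2); (6, -5)
w1 = Bv₀ = (0, 6)
w2 = Bw1 = (12, -30)
w3 = Bw2 = (-60, 222)
Ratio: 222/-30 = -7.40000

μ ≈ -7.40000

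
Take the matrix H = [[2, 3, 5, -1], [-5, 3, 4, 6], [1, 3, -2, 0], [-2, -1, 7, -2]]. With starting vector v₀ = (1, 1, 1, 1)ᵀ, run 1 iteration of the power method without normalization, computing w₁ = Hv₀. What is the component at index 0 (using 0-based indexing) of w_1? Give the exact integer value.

w1 = Hv₀ = (2·1 + 3·1 + 5·1 + (-1)·1; (-5)·1 + 3·1 + 4·1 + 6·1; 1·1 + 3·1 + (-2)·1 + 0·1; (-2)·1 + (-1)·1 + 7·1 + (-2)·1) = (9, 8, 2, 2)
The requested component of w1 is 9.

9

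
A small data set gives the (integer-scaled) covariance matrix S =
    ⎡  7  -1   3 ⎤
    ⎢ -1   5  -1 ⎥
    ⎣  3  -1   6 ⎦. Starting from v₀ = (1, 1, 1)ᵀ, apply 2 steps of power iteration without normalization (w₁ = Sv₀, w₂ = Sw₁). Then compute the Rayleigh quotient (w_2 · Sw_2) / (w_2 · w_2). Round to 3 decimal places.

w1 = Sv₀ = (9, 3, 8)
w2 = Sw1 = (84, -2, 72)
Sw2 = (806, -166, 686)
w2·Sw2 = 84·806 + (-2)·(-166) + 72·686 = 117428; w2·w2 = 84·84 + (-2)·(-2) + 72·72 = 12244
λ ≈ 117428/12244 = 9.591

λ ≈ 9.591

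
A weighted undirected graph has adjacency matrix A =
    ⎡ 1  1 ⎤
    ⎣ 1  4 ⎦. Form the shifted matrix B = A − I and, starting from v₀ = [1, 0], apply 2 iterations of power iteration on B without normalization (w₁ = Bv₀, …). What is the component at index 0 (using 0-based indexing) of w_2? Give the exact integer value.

1

B = A − I has rows (0, 1); (1, 3)
w1 = Bv₀ = (0·1 + 1·0; 1·1 + 3·0) = (0, 1)
w2 = Bw1 = (0·0 + 1·1; 1·0 + 3·1) = (1, 3)
Requested component of w2: 1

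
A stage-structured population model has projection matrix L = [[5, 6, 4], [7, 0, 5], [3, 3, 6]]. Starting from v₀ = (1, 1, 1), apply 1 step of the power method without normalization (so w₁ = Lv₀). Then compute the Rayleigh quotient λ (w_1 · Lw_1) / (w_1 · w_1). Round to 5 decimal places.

w1 = Lv₀ = (5·1 + 6·1 + 4·1; 7·1 + 0·1 + 5·1; 3·1 + 3·1 + 6·1) = (15, 12, 12)
Lw1 = (195, 165, 153)
w1·Lw1 = 15·195 + 12·165 + 12·153 = 6741; w1·w1 = 15·15 + 12·12 + 12·12 = 513
λ ≈ 6741/513 = 13.14035

13.14035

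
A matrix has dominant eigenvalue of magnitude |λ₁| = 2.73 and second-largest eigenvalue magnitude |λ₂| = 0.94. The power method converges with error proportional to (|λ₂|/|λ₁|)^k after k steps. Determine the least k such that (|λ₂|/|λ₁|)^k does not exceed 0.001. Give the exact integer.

7

|λ₂/λ₁| = 0.94/2.73 = 0.34432
Need k ≥ ln(0.001) / ln(0.34432) = -6.9078 / -1.0662 ≈ 6.479
Smallest integer k satisfying the bound: 7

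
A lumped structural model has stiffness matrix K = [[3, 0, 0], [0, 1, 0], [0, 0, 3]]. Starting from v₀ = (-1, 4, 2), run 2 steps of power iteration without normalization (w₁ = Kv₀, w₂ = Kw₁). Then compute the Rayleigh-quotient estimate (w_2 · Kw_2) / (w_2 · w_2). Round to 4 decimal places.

λ ≈ 2.9240

w1 = Kv₀ = (3·(-1) + 0·4 + 0·2; 0·(-1) + 1·4 + 0·2; 0·(-1) + 0·4 + 3·2) = (-3, 4, 6)
w2 = Kw1 = (3·(-3) + 0·4 + 0·6; 0·(-3) + 1·4 + 0·6; 0·(-3) + 0·4 + 3·6) = (-9, 4, 18)
Kw2 = (-27, 4, 54)
w2·Kw2 = (-9)·(-27) + 4·4 + 18·54 = 1231; w2·w2 = (-9)·(-9) + 4·4 + 18·18 = 421
λ ≈ 1231/421 = 2.9240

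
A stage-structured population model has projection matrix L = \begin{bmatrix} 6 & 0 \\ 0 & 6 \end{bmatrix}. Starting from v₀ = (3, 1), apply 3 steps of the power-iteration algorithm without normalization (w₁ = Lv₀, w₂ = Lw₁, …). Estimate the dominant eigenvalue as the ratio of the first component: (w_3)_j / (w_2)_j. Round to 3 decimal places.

λ ≈ 6.000

w1 = Lv₀ = (6·3 + 0·1; 0·3 + 6·1) = (18, 6)
w2 = Lw1 = (6·18 + 0·6; 0·18 + 6·6) = (108, 36)
w3 = Lw2 = (648, 216)
Ratio at component: 648 / 108 = 6.000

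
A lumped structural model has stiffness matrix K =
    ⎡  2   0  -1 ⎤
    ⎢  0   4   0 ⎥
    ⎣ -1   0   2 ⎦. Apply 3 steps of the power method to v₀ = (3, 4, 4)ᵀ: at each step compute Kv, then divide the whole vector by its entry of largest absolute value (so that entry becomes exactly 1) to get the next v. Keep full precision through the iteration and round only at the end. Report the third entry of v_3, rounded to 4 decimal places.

0.0664

Kv0 = (2.00000, 16.00000, 5.00000); divide by 16.00000 → v1 = (0.12500, 1.00000, 0.31250)
Kv1 = (-0.06250, 4.00000, 0.50000); divide by 4.00000 → v2 = (-0.01563, 1.00000, 0.12500)
Kv2 = (-0.15625, 4.00000, 0.26563); divide by 4.00000 → v3 = (-0.03906, 1.00000, 0.06641)
Requested entry of v3: 17/256 = 0.0664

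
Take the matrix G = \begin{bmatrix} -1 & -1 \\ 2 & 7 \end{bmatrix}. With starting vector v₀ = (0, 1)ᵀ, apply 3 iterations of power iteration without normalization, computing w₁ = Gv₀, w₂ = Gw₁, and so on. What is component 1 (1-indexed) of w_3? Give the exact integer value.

-41

w1 = Gv₀ = ((-1)·0 + (-1)·1; 2·0 + 7·1) = (-1, 7)
w2 = Gw1 = ((-1)·(-1) + (-1)·7; 2·(-1) + 7·7) = (-6, 47)
w3 = Gw2 = (-41, 317)
The requested component of w3 is -41.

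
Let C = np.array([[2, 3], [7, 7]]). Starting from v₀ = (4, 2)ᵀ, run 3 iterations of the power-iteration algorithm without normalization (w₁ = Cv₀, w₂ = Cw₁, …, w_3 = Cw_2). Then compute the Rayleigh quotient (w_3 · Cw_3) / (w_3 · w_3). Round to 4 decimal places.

w1 = Cv₀ = (14, 42)
w2 = Cw1 = (154, 392)
w3 = Cw2 = (1484, 3822)
Cw3 = (14434, 37142)
w3·Cw3 = 1484·14434 + 3822·37142 = 163376780; w3·w3 = 1484·1484 + 3822·3822 = 16809940
λ ≈ 163376780/16809940 = 9.7191

9.7191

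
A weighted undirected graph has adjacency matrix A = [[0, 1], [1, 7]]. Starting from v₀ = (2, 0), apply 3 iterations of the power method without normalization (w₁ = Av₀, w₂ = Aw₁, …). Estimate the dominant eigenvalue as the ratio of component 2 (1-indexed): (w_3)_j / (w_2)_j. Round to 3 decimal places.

w1 = Av₀ = (0·2 + 1·0; 1·2 + 7·0) = (0, 2)
w2 = Aw1 = (0·0 + 1·2; 1·0 + 7·2) = (2, 14)
w3 = Aw2 = (14, 100)
Ratio at component: 100 / 14 = 7.143

λ ≈ 7.143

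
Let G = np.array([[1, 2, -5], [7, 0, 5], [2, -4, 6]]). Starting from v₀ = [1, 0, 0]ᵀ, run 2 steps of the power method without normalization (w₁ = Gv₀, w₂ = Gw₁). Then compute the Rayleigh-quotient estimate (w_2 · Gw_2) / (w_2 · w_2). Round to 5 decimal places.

λ ≈ 3.80000

w1 = Gv₀ = (1, 7, 2)
w2 = Gw1 = (5, 17, -14)
Gw2 = (109, -35, -142)
w2·Gw2 = 5·109 + 17·(-35) + (-14)·(-142) = 1938; w2·w2 = 5·5 + 17·17 + (-14)·(-14) = 510
λ ≈ 1938/510 = 3.80000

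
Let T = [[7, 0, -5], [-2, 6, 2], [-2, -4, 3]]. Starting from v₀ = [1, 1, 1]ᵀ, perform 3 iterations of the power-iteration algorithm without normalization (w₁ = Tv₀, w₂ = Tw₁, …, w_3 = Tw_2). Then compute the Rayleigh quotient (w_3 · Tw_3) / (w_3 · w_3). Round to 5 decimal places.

λ ≈ 8.93777

w1 = Tv₀ = (7·1 + 0·1 + (-5)·1; (-2)·1 + 6·1 + 2·1; (-2)·1 + (-4)·1 + 3·1) = (2, 6, -3)
w2 = Tw1 = (7·2 + 0·6 + (-5)·(-3); (-2)·2 + 6·6 + 2·(-3); (-2)·2 + (-4)·6 + 3·(-3)) = (29, 26, -37)
w3 = Tw2 = (388, 24, -273)
Tw3 = (4081, -1178, -1691)
w3·Tw3 = 388·4081 + 24·(-1178) + (-273)·(-1691) = 2016799; w3·w3 = 388·388 + 24·24 + (-273)·(-273) = 225649
λ ≈ 2016799/225649 = 8.93777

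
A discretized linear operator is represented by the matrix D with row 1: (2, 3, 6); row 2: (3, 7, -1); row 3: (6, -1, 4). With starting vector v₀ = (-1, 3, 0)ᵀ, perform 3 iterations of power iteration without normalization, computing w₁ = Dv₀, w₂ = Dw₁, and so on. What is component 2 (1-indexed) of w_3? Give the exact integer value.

w1 = Dv₀ = (2·(-1) + 3·3 + 6·0; 3·(-1) + 7·3 + (-1)·0; 6·(-1) + (-1)·3 + 4·0) = (7, 18, -9)
w2 = Dw1 = (2·7 + 3·18 + 6·(-9); 3·7 + 7·18 + (-1)·(-9); 6·7 + (-1)·18 + 4·(-9)) = (14, 156, -12)
w3 = Dw2 = (424, 1146, -120)
The requested component of w3 is 1146.

1146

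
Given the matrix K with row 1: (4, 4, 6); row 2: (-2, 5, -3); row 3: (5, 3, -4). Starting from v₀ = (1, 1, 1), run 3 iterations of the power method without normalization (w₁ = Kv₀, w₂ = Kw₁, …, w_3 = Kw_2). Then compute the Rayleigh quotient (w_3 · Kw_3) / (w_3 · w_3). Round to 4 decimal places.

λ ≈ 4.1471

w1 = Kv₀ = (4·1 + 4·1 + 6·1; (-2)·1 + 5·1 + (-3)·1; 5·1 + 3·1 + (-4)·1) = (14, 0, 4)
w2 = Kw1 = (4·14 + 4·0 + 6·4; (-2)·14 + 5·0 + (-3)·4; 5·14 + 3·0 + (-4)·4) = (80, -40, 54)
w3 = Kw2 = (484, -522, 64)
Kw3 = (232, -3770, 598)
w3·Kw3 = 484·232 + (-522)·(-3770) + 64·598 = 2118500; w3·w3 = 484·484 + (-522)·(-522) + 64·64 = 510836
λ ≈ 2118500/510836 = 4.1471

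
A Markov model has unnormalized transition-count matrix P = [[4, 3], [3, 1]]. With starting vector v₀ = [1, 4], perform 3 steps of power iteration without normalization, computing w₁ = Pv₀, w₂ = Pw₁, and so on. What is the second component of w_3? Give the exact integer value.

310

w1 = Pv₀ = (4·1 + 3·4; 3·1 + 1·4) = (16, 7)
w2 = Pw1 = (4·16 + 3·7; 3·16 + 1·7) = (85, 55)
w3 = Pw2 = (505, 310)
The requested component of w3 is 310.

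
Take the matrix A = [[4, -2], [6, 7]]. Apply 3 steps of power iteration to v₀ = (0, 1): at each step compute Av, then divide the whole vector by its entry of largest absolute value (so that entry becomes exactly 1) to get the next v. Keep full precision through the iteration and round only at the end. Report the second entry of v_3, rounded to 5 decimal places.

-0.78395

Av0 = (-2.000000, 7.000000); divide by 7.000000 → v1 = (-0.285714, 1.000000)
Av1 = (-3.142857, 5.285714); divide by 5.285714 → v2 = (-0.594595, 1.000000)
Av2 = (-4.378378, 3.432432); divide by -4.378378 → v3 = (1.000000, -0.783951)
Requested entry of v3: 127/-162 = -0.78395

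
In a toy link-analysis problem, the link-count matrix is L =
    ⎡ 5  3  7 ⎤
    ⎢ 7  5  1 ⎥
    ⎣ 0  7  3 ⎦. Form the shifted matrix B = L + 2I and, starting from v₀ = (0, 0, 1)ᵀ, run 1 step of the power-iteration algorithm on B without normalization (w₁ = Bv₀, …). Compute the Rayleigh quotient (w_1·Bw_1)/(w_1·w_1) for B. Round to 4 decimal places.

11.0667

B = L + 2I has rows (7, 3, 7); (7, 7, 1); (0, 7, 5)
w1 = Bv₀ = (7, 1, 5)
Bw1 = (87, 61, 32)
w1·Bw1 = 830; w1·w1 = 75; μ ≈ 830/75 = 11.0667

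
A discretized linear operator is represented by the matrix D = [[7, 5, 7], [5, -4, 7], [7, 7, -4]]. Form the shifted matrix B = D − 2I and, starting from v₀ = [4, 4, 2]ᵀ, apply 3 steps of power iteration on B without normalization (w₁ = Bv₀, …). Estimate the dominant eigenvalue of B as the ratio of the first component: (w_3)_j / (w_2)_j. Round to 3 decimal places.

B = D − 2I has rows (5, 5, 7); (5, -6, 7); (7, 7, -6)
w1 = Bv₀ = (5·4 + 5·4 + 7·2; 5·4 + (-6)·4 + 7·2; 7·4 + 7·4 + (-6)·2) = (54, 10, 44)
w2 = Bw1 = (5·54 + 5·10 + 7·44; 5·54 + (-6)·10 + 7·44; 7·54 + 7·10 + (-6)·44) = (628, 518, 184)
w3 = Bw2 = (7018, 1320, 6918)
Ratio: 7018/628 = 11.175

11.175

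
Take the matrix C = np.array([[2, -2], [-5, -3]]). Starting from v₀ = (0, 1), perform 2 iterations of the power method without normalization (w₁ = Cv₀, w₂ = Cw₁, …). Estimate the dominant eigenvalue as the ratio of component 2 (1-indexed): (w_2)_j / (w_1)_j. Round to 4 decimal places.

-6.3333

w1 = Cv₀ = (2·0 + (-2)·1; (-5)·0 + (-3)·1) = (-2, -3)
w2 = Cw1 = (2·(-2) + (-2)·(-3); (-5)·(-2) + (-3)·(-3)) = (2, 19)
Ratio at component: 19 / -3 = -6.3333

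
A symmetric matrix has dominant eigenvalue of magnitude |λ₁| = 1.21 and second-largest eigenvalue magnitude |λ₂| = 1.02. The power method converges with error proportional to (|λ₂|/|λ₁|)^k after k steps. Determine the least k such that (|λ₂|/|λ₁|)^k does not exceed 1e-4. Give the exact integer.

54

|λ₂/λ₁| = 1.02/1.21 = 0.84298
Need k ≥ ln(1e-4) / ln(0.84298) = -9.2103 / -0.1708 ≈ 53.919
Smallest integer k satisfying the bound: 54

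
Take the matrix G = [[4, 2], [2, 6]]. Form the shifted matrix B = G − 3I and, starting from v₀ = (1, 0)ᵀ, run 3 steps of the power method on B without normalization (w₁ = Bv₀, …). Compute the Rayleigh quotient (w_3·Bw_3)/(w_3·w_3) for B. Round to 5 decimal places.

B = G − 3I has rows (1, 2); (2, 3)
w1 = Bv₀ = (1·1 + 2·0; 2·1 + 3·0) = (1, 2)
w2 = Bw1 = (1·1 + 2·2; 2·1 + 3·2) = (5, 8)
w3 = Bw2 = (21, 34)
Bw3 = (89, 144)
w3·Bw3 = 6765; w3·w3 = 1597; μ ≈ 6765/1597 = 4.23607

4.23607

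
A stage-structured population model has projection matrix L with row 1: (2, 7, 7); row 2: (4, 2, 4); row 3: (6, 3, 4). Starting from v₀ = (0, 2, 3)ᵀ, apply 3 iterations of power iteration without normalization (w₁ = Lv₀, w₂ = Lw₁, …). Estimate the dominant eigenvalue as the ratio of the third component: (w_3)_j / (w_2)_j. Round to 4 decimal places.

11.8182

w1 = Lv₀ = (35, 16, 18)
w2 = Lw1 = (308, 244, 330)
w3 = Lw2 = (4634, 3040, 3900)
Ratio at component: 3900 / 330 = 11.8182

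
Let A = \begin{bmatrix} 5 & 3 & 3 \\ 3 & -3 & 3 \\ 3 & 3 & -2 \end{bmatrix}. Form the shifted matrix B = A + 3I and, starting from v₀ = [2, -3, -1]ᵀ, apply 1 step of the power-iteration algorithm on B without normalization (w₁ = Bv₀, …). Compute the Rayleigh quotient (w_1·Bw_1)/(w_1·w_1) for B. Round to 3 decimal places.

μ ≈ 1.171

B = A + 3I has rows (8, 3, 3); (3, 0, 3); (3, 3, 1)
w1 = Bv₀ = (8·2 + 3·(-3) + 3·(-1); 3·2 + 0·(-3) + 3·(-1); 3·2 + 3·(-3) + 1·(-1)) = (4, 3, -4)
Bw1 = (29, 0, 17)
w1·Bw1 = 48; w1·w1 = 41; μ ≈ 48/41 = 1.171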